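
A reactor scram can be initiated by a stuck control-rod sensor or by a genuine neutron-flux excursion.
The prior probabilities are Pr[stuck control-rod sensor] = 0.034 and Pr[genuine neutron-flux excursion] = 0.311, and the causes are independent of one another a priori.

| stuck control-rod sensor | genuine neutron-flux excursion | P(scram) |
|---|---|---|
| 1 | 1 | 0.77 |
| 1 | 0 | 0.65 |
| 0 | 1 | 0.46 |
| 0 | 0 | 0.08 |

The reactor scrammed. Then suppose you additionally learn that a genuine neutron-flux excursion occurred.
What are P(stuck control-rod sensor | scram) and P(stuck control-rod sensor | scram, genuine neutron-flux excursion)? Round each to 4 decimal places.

P(scram) = 0.08·0.966·0.689 + 0.46·0.966·0.311 + 0.65·0.034·0.689 + 0.77·0.034·0.311 = 0.053246 + 0.138196 + 0.015227 + 0.008142 = 0.214811
The stuck control-rod sensor-present share is 0.015227 + 0.008142 = 0.023369.
P(stuck control-rod sensor | scram) = 0.023369 / 0.214811 ≈ 0.1088

Now also conditioning on genuine neutron-flux excursion=true:
Weight on stuck control-rod sensor=true, given the evidence: 0.77·0.034 = 0.026180
Denominator P(scram | genuine neutron-flux excursion): 0.46·0.966 + 0.77·0.034 = 0.470540
P(stuck control-rod sensor | scram, genuine neutron-flux excursion) = 0.026180/0.470540 ≈ 0.0556

P(stuck control-rod sensor | scram) ≈ 0.1088; P(stuck control-rod sensor | scram, genuine neutron-flux excursion) ≈ 0.0556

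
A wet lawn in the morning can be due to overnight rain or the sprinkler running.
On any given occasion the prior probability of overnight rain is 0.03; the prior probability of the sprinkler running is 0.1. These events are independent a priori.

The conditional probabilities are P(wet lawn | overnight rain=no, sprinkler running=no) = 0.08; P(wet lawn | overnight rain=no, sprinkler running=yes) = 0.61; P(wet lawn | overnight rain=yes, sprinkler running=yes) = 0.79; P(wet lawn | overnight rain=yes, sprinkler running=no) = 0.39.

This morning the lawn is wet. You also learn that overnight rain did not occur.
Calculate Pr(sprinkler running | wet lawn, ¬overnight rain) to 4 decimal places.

Pr(sprinkler running | wet lawn, ¬overnight rain) ≈ 0.4586

Enumerate both values of sprinkler running and weight by the priors:
  P(wet lawn | ¬overnight rain) = 0.08×0.9 + 0.61×0.1
        = 0.072000 + 0.061000 = 0.133000
The terms with sprinkler running present sum to 0.061000, so
  P(sprinkler running | wet lawn, ¬overnight rain) = 0.061000 / 0.133000 ≈ 0.4586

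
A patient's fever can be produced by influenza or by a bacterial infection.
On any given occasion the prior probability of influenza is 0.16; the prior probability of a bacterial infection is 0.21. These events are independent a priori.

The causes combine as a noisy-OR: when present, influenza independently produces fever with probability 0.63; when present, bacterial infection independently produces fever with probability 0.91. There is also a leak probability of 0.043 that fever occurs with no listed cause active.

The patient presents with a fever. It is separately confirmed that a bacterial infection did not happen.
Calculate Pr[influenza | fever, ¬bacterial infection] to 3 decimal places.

Pr[influenza | fever, ¬bacterial infection] ≈ 0.741

Under noisy-OR, P(fever | causes) = 1 − (1−0.043)·∏(1−qᵢ) over the active causes.
Enumerate both values of influenza and weight by the priors:
  P(fever | ¬bacterial infection) = 0.043·0.84 + 0.64591·0.16
        = 0.036120 + 0.103346 = 0.139466
The terms with influenza present sum to 0.103346, so
  P(influenza | fever, ¬bacterial infection) = 0.103346 / 0.139466 ≈ 0.741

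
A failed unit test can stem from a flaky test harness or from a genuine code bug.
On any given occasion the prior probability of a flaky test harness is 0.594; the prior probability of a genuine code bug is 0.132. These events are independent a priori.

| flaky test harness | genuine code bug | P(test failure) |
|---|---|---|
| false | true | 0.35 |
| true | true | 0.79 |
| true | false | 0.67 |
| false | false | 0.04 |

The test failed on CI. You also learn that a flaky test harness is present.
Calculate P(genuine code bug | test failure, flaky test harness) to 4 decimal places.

By total probability over both values of genuine code bug:
  P(test failure | flaky test harness) = 0.67×0.868 + 0.79×0.132
        = 0.581560 + 0.104280 = 0.685840
Keeping only the genuine code bug-present terms gives 0.104280, so
  P(genuine code bug | test failure, flaky test harness) = 0.104280 / 0.685840 ≈ 0.1520

P(genuine code bug | test failure, flaky test harness) ≈ 0.1520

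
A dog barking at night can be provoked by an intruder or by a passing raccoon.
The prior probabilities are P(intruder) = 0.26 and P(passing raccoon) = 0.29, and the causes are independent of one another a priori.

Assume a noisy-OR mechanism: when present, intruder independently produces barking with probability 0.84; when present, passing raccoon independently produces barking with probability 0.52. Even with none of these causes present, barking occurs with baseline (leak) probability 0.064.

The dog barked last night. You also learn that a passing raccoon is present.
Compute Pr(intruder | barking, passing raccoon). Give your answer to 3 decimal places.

Pr(intruder | barking, passing raccoon) ≈ 0.372

Under noisy-OR, P(barking | causes) = 1 − (1−0.064)·∏(1−qᵢ) over the active causes.
P(barking | passing raccoon) = 0.55072×0.74 + 0.928115×0.26 = 0.407533 + 0.241310 = 0.648843
The intruder-present share is 0.928115×0.26 = 0.241310.
P(intruder | barking, passing raccoon) = 0.241310 / 0.648843 ≈ 0.372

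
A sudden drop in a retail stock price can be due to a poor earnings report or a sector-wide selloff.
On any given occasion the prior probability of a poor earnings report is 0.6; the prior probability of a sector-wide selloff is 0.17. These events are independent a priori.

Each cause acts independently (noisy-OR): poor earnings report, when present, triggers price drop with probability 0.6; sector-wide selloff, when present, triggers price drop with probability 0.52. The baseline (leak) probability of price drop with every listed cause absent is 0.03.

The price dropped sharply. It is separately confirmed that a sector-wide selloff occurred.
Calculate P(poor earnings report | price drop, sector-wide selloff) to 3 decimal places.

Under noisy-OR, P(price drop | causes) = 1 − (1−0.03)·∏(1−qᵢ) over the active causes.
Weight on poor earnings report=true, given the evidence: 0.81376·0.6 = 0.488256
Normalizer over all consistent configurations: 0.5344·0.4 + 0.81376·0.6 = 0.702016
P(poor earnings report | price drop, sector-wide selloff) = 0.488256/0.702016 ≈ 0.696

P(poor earnings report | price drop, sector-wide selloff) ≈ 0.696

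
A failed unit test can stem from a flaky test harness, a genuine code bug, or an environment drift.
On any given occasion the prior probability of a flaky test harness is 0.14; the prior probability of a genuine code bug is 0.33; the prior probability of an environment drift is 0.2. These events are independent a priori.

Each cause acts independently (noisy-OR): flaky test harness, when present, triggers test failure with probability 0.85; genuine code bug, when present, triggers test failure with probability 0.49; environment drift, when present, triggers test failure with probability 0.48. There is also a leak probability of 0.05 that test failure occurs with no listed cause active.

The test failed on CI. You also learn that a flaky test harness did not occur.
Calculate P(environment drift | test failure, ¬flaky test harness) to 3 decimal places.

P(environment drift | test failure, ¬flaky test harness) ≈ 0.418

Under noisy-OR, P(test failure | causes) = 1 − (1−0.05)·∏(1−qᵢ) over the active causes.
Weight on environment drift=true, given the evidence: 0.067804 + 0.049372 = 0.117176
Normalizer over all consistent configurations: 0.05×0.67×0.8 + 0.506×0.67×0.2 + 0.5155×0.33×0.8 + 0.74806×0.33×0.2 = 0.280068
Posterior = 0.117176 / 0.280068 ≈ 0.418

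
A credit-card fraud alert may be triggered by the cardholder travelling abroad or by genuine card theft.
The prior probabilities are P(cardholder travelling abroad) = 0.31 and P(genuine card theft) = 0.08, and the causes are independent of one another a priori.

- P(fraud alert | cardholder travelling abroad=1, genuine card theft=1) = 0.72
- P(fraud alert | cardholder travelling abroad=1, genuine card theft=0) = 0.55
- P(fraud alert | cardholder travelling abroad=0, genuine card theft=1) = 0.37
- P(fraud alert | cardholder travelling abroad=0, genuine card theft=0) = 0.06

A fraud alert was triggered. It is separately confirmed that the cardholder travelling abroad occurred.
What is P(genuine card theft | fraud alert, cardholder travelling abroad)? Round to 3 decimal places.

P(genuine card theft | fraud alert, cardholder travelling abroad) ≈ 0.102

Sum P(fraud alert|·) weighted by the priors over both values of genuine card theft:
  P(fraud alert | cardholder travelling abroad) = 0.55×0.92 + 0.72×0.08
        = 0.506000 + 0.057600 = 0.563600
The terms with genuine card theft present sum to 0.057600, so
  P(genuine card theft | fraud alert, cardholder travelling abroad) = 0.057600 / 0.563600 ≈ 0.102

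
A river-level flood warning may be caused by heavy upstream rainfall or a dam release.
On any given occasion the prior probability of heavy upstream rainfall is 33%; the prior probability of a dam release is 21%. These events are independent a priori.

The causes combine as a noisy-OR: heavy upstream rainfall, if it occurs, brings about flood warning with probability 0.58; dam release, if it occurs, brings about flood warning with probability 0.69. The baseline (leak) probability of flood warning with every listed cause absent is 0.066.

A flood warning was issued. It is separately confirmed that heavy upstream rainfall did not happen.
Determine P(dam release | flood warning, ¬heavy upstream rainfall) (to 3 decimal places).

Under noisy-OR, P(flood warning | causes) = 1 − (1−0.066)·∏(1−qᵢ) over the active causes.
Sum P(flood warning|·) weighted by the priors over both values of dam release:
  P(flood warning | ¬heavy upstream rainfall) = 0.066×0.79 + 0.71046×0.21
        = 0.052140 + 0.149197 = 0.201337
The terms with dam release present sum to 0.149197, so
  P(dam release | flood warning, ¬heavy upstream rainfall) = 0.149197 / 0.201337 ≈ 0.741

P(dam release | flood warning, ¬heavy upstream rainfall) ≈ 0.741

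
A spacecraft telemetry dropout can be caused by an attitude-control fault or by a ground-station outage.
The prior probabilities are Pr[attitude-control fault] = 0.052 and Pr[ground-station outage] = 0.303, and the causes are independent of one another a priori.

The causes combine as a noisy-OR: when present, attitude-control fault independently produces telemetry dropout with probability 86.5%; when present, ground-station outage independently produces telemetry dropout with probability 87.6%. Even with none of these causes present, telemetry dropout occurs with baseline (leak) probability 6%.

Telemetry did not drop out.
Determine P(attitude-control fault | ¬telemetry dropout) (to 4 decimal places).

P(attitude-control fault | ¬telemetry dropout) ≈ 0.0074

Under noisy-OR, P(telemetry dropout | causes) = 1 − (1−0.06)·∏(1−qᵢ) over the active causes.
For the numerator, keep only attitude-control fault=true terms: 0.004599 + 0.000248 = 0.004847
Denominator P(¬telemetry dropout): 0.94×0.948×0.697 + 0.11656×0.948×0.303 + 0.1269×0.052×0.697 + 0.015736×0.052×0.303 = 0.659439
P(attitude-control fault | ¬telemetry dropout) = 0.004847/0.659439 ≈ 0.0074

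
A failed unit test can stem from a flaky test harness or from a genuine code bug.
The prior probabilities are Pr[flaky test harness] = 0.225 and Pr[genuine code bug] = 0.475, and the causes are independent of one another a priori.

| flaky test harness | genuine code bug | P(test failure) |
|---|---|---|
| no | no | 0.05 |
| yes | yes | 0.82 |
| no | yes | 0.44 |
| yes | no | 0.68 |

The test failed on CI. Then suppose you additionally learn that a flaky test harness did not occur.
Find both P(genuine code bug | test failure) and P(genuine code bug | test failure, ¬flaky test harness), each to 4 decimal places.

By total probability over the 4 (flaky test harness, genuine code bug) configurations:
  P(test failure) = 0.05·0.775·0.525 + 0.44·0.775·0.475 + 0.68·0.225·0.525 + 0.82·0.225·0.475
        = 0.020344 + 0.161975 + 0.080325 + 0.087637 = 0.350281
Keeping only the genuine code bug-present terms gives 0.249612, so
  P(genuine code bug | test failure) = 0.249612 / 0.350281 ≈ 0.7126

Now also conditioning on flaky test harness≠true:
Numerator (weight on configurations with genuine code bug): 0.44×0.475 = 0.209000
Normalizer over all consistent configurations: 0.05×0.525 + 0.44×0.475 = 0.235250
P(genuine code bug | test failure, ¬flaky test harness) = 0.209000/0.235250 ≈ 0.8884
Ruling out flaky test harness raises the posterior on genuine code bug — the flip side of explaining away.

P(genuine code bug | test failure) ≈ 0.7126; P(genuine code bug | test failure, ¬flaky test harness) ≈ 0.8884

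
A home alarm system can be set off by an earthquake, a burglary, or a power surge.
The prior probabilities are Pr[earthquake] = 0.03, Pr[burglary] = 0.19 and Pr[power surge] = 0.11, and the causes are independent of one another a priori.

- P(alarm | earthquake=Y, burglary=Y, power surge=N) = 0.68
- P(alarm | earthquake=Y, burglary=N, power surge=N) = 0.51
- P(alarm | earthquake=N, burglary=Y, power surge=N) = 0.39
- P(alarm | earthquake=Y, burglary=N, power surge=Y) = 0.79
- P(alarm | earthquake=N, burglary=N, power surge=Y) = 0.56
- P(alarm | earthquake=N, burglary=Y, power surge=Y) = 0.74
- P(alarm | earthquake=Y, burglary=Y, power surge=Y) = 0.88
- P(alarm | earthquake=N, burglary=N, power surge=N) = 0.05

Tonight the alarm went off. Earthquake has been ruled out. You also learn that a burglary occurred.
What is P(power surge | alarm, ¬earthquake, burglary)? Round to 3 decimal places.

P(power surge | alarm, ¬earthquake, burglary) ≈ 0.190

P(alarm | ¬earthquake, burglary) = 0.39*0.89 + 0.74*0.11 = 0.347100 + 0.081400 = 0.428500
Restricting to configurations with power surge present: 0.74*0.11 = 0.081400.
Hence the posterior is 0.081400/0.428500 ≈ 0.190.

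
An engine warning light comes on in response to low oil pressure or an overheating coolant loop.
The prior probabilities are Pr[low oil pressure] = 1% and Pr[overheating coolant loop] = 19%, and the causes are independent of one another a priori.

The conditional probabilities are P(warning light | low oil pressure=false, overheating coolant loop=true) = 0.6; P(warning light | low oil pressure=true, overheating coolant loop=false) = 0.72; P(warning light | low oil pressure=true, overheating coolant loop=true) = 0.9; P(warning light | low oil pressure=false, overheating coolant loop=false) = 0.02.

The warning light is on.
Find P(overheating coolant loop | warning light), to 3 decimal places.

P(overheating coolant loop | warning light) ≈ 0.840

Weight on overheating coolant loop=true, given the evidence: 0.112860 + 0.001710 = 0.114570
The normalizing constant is 0.02×0.99×0.81 + 0.6×0.99×0.19 + 0.72×0.01×0.81 + 0.9×0.01×0.19 = 0.136440
Posterior = 0.114570 / 0.136440 ≈ 0.840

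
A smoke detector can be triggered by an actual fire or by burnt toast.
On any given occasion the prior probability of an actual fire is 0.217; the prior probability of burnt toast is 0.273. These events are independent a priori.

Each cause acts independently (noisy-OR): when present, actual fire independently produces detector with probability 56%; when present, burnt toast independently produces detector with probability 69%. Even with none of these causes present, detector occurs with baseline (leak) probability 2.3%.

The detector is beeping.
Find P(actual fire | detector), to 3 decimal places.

P(actual fire | detector) ≈ 0.466

Under noisy-OR, P(detector | causes) = 1 − (1−0.023)·∏(1−qᵢ) over the active causes.
Sum P(detector|·) weighted by the priors over the 4 (actual fire, burnt toast) configurations:
  P(detector) = 0.023×0.783×0.727 + 0.69713×0.783×0.273 + 0.57012×0.217×0.727 + 0.866737×0.217×0.273
        = 0.013093 + 0.149018 + 0.089942 + 0.051346 = 0.303399
Keeping only the actual fire-present terms gives 0.141288, so
  P(actual fire | detector) = 0.141288 / 0.303399 ≈ 0.466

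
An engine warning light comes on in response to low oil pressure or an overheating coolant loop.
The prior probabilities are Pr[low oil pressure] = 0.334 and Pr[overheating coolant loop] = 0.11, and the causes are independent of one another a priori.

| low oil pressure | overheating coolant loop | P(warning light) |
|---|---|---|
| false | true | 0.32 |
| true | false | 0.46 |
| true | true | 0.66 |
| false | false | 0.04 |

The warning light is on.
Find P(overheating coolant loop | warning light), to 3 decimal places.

Sum P(warning light|·) weighted by the priors over the 4 (low oil pressure, overheating coolant loop) configurations:
  P(warning light) = 0.04×0.666×0.89 + 0.32×0.666×0.11 + 0.46×0.334×0.89 + 0.66×0.334×0.11
        = 0.023710 + 0.023443 + 0.136740 + 0.024248 = 0.208141
Keeping only the overheating coolant loop-present terms gives 0.047691, so
  P(overheating coolant loop | warning light) = 0.047691 / 0.208141 ≈ 0.229

P(overheating coolant loop | warning light) ≈ 0.229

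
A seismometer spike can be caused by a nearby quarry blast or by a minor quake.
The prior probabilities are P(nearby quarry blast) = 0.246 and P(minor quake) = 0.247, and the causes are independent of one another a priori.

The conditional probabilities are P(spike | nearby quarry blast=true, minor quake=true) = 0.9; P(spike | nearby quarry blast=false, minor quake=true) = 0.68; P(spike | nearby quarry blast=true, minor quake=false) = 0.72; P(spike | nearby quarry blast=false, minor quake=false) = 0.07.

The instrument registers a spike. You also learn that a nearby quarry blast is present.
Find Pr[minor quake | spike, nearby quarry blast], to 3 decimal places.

Pr[minor quake | spike, nearby quarry blast] ≈ 0.291

By total probability over both values of minor quake:
  P(spike | nearby quarry blast) = 0.72·0.753 + 0.9·0.247
        = 0.542160 + 0.222300 = 0.764460
Keeping only the minor quake-present terms gives 0.222300, so
  P(minor quake | spike, nearby quarry blast) = 0.222300 / 0.764460 ≈ 0.291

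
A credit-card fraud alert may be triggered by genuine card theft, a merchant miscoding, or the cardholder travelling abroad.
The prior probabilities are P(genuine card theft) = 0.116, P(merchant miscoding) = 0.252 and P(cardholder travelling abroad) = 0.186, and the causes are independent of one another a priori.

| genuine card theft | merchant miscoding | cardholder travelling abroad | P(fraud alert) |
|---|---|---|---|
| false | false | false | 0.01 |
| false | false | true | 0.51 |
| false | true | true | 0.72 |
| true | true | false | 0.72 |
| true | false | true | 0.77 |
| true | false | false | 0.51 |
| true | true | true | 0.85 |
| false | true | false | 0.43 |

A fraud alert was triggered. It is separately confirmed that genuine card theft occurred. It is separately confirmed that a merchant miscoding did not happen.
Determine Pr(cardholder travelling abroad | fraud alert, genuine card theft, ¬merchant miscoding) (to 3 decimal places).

Pr(cardholder travelling abroad | fraud alert, genuine card theft, ¬merchant miscoding) ≈ 0.257

By total probability over both values of cardholder travelling abroad:
  P(fraud alert | genuine card theft, ¬merchant miscoding) = 0.51*0.814 + 0.77*0.186
        = 0.415140 + 0.143220 = 0.558360
Keeping only the cardholder travelling abroad-present terms gives 0.143220, so
  P(cardholder travelling abroad | fraud alert, genuine card theft, ¬merchant miscoding) = 0.143220 / 0.558360 ≈ 0.257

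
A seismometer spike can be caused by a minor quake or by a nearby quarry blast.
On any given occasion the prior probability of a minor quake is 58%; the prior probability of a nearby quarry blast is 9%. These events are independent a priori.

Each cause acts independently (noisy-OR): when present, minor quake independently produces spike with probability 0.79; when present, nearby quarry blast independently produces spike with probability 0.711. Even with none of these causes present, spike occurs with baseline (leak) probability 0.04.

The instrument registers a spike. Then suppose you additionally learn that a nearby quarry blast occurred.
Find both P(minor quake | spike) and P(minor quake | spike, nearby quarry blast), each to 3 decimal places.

P(minor quake | spike) ≈ 0.917; P(minor quake | spike, nearby quarry blast) ≈ 0.643

Under noisy-OR, P(spike | causes) = 1 − (1−0.04)·∏(1−qᵢ) over the active causes.
P(spike) = 0.04·0.42·0.91 + 0.72256·0.42·0.09 + 0.7984·0.58·0.91 + 0.941738·0.58·0.09 = 0.015288 + 0.027313 + 0.421396 + 0.049159 = 0.513156
The minor quake-present share is 0.421396 + 0.049159 = 0.470555.
So P(minor quake | spike) = 0.470555/0.513156 ≈ 0.917.

With the extra evidence:
For the numerator, keep only minor quake=true terms: 0.941738·0.58 = 0.546208
Denominator P(spike | nearby quarry blast): 0.72256·0.42 + 0.941738·0.58 = 0.849683
P(minor quake | spike, nearby quarry blast) = 0.546208/0.849683 ≈ 0.643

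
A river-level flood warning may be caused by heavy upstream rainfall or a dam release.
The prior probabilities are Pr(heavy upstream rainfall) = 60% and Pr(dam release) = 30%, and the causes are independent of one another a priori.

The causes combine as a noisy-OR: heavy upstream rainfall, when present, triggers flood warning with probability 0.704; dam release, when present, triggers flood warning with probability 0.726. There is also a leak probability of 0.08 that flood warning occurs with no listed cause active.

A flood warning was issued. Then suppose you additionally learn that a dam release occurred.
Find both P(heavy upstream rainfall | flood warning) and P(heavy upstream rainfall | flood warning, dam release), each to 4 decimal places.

P(heavy upstream rainfall | flood warning) ≈ 0.8081; P(heavy upstream rainfall | flood warning, dam release) ≈ 0.6498

Under noisy-OR, P(flood warning | causes) = 1 − (1−0.08)·∏(1−qᵢ) over the active causes.
P(flood warning) = 0.08·0.4·0.7 + 0.74792·0.4·0.3 + 0.72768·0.6·0.7 + 0.925384·0.6·0.3 = 0.022400 + 0.089750 + 0.305626 + 0.166569 = 0.584345
Restricting to configurations with heavy upstream rainfall present: 0.305626 + 0.166569 = 0.472195.
Hence the posterior is 0.472195/0.584345 ≈ 0.8081.

Now also conditioning on dam release=true:
Numerator (weight on configurations with heavy upstream rainfall): 0.925384*0.6 = 0.555230
The normalizing constant is 0.74792*0.4 + 0.925384*0.6 = 0.854398
P(heavy upstream rainfall | flood warning, dam release) = 0.555230/0.854398 ≈ 0.6498
— dam release explains away the evidence for heavy upstream rainfall.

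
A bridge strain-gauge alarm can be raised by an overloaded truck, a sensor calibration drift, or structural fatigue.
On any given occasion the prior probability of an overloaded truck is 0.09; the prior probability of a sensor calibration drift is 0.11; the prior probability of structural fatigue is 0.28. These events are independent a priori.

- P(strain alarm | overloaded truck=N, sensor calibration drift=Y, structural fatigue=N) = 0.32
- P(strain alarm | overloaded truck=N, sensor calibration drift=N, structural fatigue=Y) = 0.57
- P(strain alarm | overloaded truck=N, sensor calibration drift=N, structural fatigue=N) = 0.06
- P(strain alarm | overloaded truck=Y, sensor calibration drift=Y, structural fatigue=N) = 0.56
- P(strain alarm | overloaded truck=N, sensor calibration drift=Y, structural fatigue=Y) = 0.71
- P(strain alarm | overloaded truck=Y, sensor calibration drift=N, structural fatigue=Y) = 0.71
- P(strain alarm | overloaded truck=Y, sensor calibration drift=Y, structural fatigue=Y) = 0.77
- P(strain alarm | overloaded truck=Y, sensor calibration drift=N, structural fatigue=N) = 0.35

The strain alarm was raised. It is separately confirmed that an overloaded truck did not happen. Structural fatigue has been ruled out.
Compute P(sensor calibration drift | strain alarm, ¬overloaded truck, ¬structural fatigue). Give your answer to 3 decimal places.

P(sensor calibration drift | strain alarm, ¬overloaded truck, ¬structural fatigue) ≈ 0.397

P(strain alarm | ¬overloaded truck, ¬structural fatigue) = 0.06*0.89 + 0.32*0.11 = 0.053400 + 0.035200 = 0.088600
Restricting to configurations with sensor calibration drift present: 0.32*0.11 = 0.035200.
Hence the posterior is 0.035200/0.088600 ≈ 0.397.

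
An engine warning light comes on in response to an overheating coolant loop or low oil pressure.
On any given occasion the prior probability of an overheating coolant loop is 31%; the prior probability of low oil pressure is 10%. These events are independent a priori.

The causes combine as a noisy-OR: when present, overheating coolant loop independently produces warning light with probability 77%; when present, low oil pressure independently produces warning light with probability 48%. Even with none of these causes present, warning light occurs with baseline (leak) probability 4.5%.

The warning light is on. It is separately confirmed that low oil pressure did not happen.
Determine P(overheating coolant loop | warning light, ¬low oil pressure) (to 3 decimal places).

P(overheating coolant loop | warning light, ¬low oil pressure) ≈ 0.886

Under noisy-OR, P(warning light | causes) = 1 − (1−0.045)·∏(1−qᵢ) over the active causes.
P(warning light | ¬low oil pressure) = 0.045×0.69 + 0.78035×0.31 = 0.031050 + 0.241908 = 0.272958
The overheating coolant loop-present share is 0.78035×0.31 = 0.241908.
P(overheating coolant loop | warning light, ¬low oil pressure) = 0.241908 / 0.272958 ≈ 0.886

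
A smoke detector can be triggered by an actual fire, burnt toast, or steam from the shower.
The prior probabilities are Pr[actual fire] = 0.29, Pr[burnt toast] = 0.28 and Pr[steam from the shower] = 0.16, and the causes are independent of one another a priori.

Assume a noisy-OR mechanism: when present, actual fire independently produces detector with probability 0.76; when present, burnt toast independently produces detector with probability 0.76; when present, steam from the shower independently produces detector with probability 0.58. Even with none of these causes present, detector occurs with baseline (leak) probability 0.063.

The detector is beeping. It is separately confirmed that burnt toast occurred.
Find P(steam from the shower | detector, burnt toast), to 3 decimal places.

P(steam from the shower | detector, burnt toast) ≈ 0.176

Under noisy-OR, P(detector | causes) = 1 − (1−0.063)·∏(1−qᵢ) over the active causes.
Sum P(detector|·) weighted by the priors over the 4 (actual fire, steam from the shower) configurations:
  P(detector | burnt toast) = 0.77512·0.71·0.84 + 0.90555·0.71·0.16 + 0.946029·0.29·0.84 + 0.977332·0.29·0.16
        = 0.462282 + 0.102870 + 0.230453 + 0.045348 = 0.840953
The terms with steam from the shower present sum to 0.148218, so
  P(steam from the shower | detector, burnt toast) = 0.148218 / 0.840953 ≈ 0.176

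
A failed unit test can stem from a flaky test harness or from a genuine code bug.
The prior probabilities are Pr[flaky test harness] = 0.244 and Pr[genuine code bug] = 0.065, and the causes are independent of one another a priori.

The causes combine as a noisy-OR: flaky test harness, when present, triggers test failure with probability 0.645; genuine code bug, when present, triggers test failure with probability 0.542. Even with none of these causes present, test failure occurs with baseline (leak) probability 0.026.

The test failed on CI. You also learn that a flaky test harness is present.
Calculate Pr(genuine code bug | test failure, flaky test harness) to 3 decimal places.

Under noisy-OR, P(test failure | causes) = 1 − (1−0.026)·∏(1−qᵢ) over the active causes.
Weight on genuine code bug=true, given the evidence: 0.841637·0.065 = 0.054706
Denominator P(test failure | flaky test harness): 0.65423·0.935 + 0.841637·0.065 = 0.666411
Posterior = 0.054706 / 0.666411 ≈ 0.082

Pr(genuine code bug | test failure, flaky test harness) ≈ 0.082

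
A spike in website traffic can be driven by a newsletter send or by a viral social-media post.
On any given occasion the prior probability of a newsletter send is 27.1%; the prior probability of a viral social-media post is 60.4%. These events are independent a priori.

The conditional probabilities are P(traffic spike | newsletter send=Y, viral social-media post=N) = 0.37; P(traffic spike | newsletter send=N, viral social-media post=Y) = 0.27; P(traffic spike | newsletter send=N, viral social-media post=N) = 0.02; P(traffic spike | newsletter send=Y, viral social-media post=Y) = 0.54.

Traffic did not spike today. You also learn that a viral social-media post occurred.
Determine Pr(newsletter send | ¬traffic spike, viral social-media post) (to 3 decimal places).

Pr(newsletter send | ¬traffic spike, viral social-media post) ≈ 0.190

Weight on newsletter send=true, given the evidence: 0.46*0.271 = 0.124660
Normalizer over all consistent configurations: 0.73*0.729 + 0.46*0.271 = 0.656830
P(newsletter send | ¬traffic spike, viral social-media post) = 0.124660/0.656830 ≈ 0.190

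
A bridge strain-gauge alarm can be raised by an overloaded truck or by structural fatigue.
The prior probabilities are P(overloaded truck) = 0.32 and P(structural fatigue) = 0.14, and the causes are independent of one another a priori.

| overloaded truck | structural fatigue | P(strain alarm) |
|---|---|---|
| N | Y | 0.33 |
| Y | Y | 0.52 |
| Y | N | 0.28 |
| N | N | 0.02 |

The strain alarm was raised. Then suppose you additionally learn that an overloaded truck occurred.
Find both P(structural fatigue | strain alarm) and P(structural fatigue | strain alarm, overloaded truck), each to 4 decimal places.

P(structural fatigue | strain alarm) ≈ 0.3814; P(structural fatigue | strain alarm, overloaded truck) ≈ 0.2321

For the numerator, keep only structural fatigue=true terms: 0.031416 + 0.023296 = 0.054712
The normalizing constant is 0.02*0.68*0.86 + 0.33*0.68*0.14 + 0.28*0.32*0.86 + 0.52*0.32*0.14 = 0.143464
P(structural fatigue | strain alarm) = 0.054712/0.143464 ≈ 0.3814

Now condition on the additional information:
Enumerate both values of structural fatigue and weight by the priors:
  P(strain alarm | overloaded truck) = 0.28×0.86 + 0.52×0.14
        = 0.240800 + 0.072800 = 0.313600
Configurations with structural fatigue contribute 0.072800, so
  P(structural fatigue | strain alarm, overloaded truck) = 0.072800 / 0.313600 ≈ 0.2321
— overloaded truck explains away the evidence for structural fatigue.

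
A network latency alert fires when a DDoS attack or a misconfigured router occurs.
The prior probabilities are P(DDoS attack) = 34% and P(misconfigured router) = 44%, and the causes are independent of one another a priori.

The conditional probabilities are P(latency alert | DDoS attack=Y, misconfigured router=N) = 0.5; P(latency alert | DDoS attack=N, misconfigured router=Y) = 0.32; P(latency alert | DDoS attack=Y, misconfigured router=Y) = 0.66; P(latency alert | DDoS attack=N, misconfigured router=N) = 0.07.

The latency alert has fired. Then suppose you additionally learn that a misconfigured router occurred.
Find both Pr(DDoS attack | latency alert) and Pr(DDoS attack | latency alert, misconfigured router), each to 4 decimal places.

Pr(DDoS attack | latency alert) ≈ 0.6201; Pr(DDoS attack | latency alert, misconfigured router) ≈ 0.5152

P(latency alert) = 0.07×0.66×0.56 + 0.32×0.66×0.44 + 0.5×0.34×0.56 + 0.66×0.34×0.44 = 0.025872 + 0.092928 + 0.095200 + 0.098736 = 0.312736
Of this, 0.193936 comes from 0.095200 + 0.098736 (the DDoS attack=true cases).
P(DDoS attack | latency alert) = 0.193936 / 0.312736 ≈ 0.6201

Now also conditioning on misconfigured router=true:
Sum P(latency alert|·) weighted by the priors over both values of DDoS attack:
  P(latency alert | misconfigured router) = 0.32×0.66 + 0.66×0.34
        = 0.211200 + 0.224400 = 0.435600
The terms with DDoS attack present sum to 0.224400, so
  P(DDoS attack | latency alert, misconfigured router) = 0.224400 / 0.435600 ≈ 0.5152
— misconfigured router explains away the evidence for DDoS attack.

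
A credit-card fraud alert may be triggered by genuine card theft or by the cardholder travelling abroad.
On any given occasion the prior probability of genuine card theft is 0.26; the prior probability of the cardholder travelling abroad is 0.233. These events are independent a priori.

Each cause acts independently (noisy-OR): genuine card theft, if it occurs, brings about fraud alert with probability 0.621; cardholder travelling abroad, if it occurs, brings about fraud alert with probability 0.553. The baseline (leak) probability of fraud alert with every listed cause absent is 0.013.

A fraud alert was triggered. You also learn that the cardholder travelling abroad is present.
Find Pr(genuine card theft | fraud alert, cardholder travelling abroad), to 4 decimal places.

Pr(genuine card theft | fraud alert, cardholder travelling abroad) ≈ 0.3437

Under noisy-OR, P(fraud alert | causes) = 1 − (1−0.013)·∏(1−qᵢ) over the active causes.
By total probability over both values of genuine card theft:
  P(fraud alert | cardholder travelling abroad) = 0.558811·0.74 + 0.832789·0.26
        = 0.413520 + 0.216525 = 0.630045
Configurations with genuine card theft contribute 0.216525, so
  P(genuine card theft | fraud alert, cardholder travelling abroad) = 0.216525 / 0.630045 ≈ 0.3437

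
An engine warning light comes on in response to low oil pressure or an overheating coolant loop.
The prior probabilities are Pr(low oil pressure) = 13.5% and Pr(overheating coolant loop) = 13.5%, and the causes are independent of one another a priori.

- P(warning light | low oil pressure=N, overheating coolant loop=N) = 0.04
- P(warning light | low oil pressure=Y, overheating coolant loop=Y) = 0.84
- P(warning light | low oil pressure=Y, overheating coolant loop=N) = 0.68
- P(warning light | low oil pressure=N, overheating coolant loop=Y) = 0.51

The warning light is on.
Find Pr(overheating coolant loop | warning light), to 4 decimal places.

For the numerator, keep only overheating coolant loop=true terms: 0.059555 + 0.015309 = 0.074864
Normalizer over all consistent configurations: 0.04×0.865×0.865 + 0.51×0.865×0.135 + 0.68×0.135×0.865 + 0.84×0.135×0.135 = 0.184200
P(overheating coolant loop | warning light) = 0.074864/0.184200 ≈ 0.4064

Pr(overheating coolant loop | warning light) ≈ 0.4064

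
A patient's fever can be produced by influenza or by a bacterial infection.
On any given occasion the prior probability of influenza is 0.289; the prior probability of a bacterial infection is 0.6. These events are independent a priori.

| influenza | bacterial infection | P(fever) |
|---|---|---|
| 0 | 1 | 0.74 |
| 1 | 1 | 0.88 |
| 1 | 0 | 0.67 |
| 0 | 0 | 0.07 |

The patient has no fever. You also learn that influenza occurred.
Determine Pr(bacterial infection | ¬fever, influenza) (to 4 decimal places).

Pr(bacterial infection | ¬fever, influenza) ≈ 0.3529

P(¬fever | influenza) = 0.33×0.4 + 0.12×0.6 = 0.132000 + 0.072000 = 0.204000
Restricting to configurations with bacterial infection present: 0.12×0.6 = 0.072000.
So P(bacterial infection | ¬fever, influenza) = 0.072000/0.204000 ≈ 0.3529.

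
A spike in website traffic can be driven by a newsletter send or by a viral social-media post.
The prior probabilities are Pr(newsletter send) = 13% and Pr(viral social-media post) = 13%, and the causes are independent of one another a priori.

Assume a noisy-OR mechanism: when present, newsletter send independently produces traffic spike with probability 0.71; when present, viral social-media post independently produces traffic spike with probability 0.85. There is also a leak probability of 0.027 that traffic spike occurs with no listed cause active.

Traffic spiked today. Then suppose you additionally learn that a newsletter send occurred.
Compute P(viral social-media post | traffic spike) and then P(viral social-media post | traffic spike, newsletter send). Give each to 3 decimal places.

Under noisy-OR, P(traffic spike | causes) = 1 − (1−0.027)·∏(1−qᵢ) over the active causes.
Enumerate the 4 (newsletter send, viral social-media post) configurations and weight by the priors:
  P(traffic spike) = 0.027*0.87*0.87 + 0.85405*0.87*0.13 + 0.71783*0.13*0.87 + 0.957674*0.13*0.13
        = 0.020436 + 0.096593 + 0.081187 + 0.016185 = 0.214401
Configurations with viral social-media post contribute 0.112778, so
  P(viral social-media post | traffic spike) = 0.112778 / 0.214401 ≈ 0.526

Now condition on the additional information:
P(traffic spike | newsletter send) = 0.71783×0.87 + 0.957674×0.13 = 0.624512 + 0.124498 = 0.749010
The viral social-media post-present share is 0.957674×0.13 = 0.124498.
So P(viral social-media post | traffic spike, newsletter send) = 0.124498/0.749010 ≈ 0.166.
Conditioning on newsletter send lowers the posterior on viral social-media post: the classic explaining-away effect in a common-effect structure.

P(viral social-media post | traffic spike) ≈ 0.526; P(viral social-media post | traffic spike, newsletter send) ≈ 0.166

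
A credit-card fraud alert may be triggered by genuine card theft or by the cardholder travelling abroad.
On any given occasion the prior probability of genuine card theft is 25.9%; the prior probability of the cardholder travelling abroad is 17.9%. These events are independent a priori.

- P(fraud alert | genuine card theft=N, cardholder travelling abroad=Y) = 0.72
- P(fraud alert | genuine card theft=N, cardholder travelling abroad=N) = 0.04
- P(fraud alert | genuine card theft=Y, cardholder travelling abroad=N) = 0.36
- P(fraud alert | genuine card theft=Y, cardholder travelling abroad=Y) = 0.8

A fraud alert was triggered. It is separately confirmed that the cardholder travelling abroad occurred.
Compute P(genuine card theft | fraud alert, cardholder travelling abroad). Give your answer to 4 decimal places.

P(genuine card theft | fraud alert, cardholder travelling abroad) ≈ 0.2797

By total probability over both values of genuine card theft:
  P(fraud alert | cardholder travelling abroad) = 0.72·0.741 + 0.8·0.259
        = 0.533520 + 0.207200 = 0.740720
Configurations with genuine card theft contribute 0.207200, so
  P(genuine card theft | fraud alert, cardholder travelling abroad) = 0.207200 / 0.740720 ≈ 0.2797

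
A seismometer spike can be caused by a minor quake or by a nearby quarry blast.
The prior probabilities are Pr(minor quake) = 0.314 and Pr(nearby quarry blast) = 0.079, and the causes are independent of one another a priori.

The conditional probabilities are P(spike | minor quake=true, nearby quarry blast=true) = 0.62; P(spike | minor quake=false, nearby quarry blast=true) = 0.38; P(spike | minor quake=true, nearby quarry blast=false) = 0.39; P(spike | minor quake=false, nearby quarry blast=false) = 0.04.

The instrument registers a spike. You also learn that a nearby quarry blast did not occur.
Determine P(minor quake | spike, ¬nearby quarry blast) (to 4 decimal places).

P(minor quake | spike, ¬nearby quarry blast) ≈ 0.8169

Numerator (weight on configurations with minor quake): 0.39*0.314 = 0.122460
Denominator P(spike | ¬nearby quarry blast): 0.04*0.686 + 0.39*0.314 = 0.149900
Posterior = 0.122460 / 0.149900 ≈ 0.8169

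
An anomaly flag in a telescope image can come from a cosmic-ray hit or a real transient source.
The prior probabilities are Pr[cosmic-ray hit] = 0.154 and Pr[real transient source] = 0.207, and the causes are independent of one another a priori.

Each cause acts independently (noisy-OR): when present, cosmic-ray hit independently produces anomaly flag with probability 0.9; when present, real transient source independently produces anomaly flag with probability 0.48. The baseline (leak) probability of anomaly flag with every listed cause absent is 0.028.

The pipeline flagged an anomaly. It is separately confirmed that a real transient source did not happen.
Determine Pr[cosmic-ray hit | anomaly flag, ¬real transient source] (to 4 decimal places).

Under noisy-OR, P(anomaly flag | causes) = 1 − (1−0.028)·∏(1−qᵢ) over the active causes.
P(anomaly flag | ¬real transient source) = 0.028×0.846 + 0.9028×0.154 = 0.023688 + 0.139031 = 0.162719
The cosmic-ray hit-present share is 0.9028×0.154 = 0.139031.
So P(cosmic-ray hit | anomaly flag, ¬real transient source) = 0.139031/0.162719 ≈ 0.8544.

Pr[cosmic-ray hit | anomaly flag, ¬real transient source] ≈ 0.8544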